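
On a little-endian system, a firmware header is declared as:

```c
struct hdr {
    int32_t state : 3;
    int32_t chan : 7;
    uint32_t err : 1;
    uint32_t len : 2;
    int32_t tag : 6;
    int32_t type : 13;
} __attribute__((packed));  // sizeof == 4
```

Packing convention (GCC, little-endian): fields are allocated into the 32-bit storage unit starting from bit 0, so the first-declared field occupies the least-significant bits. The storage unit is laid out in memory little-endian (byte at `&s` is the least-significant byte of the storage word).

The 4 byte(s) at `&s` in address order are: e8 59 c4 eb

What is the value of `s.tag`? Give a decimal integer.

-30

[0]=0xe8 [1]=0x59 [2]=0xc4 [3]=0xeb (little-endian) → word 0xebc459e8
state [0+:3] = (word>>0) & 0x7 = 0
chan [3+:7] = (word>>3) & 0x7f = 61
err [10+:1] = (word>>10) & 0x1 = 0
len [11+:2] = (word>>11) & 0x3 = 3
tag [13+:6] = (word>>13) & 0x3f = 34  ←
type [19+:13] = (word>>19) & 0x1fff = 7544
tag signed 6b, MSB=1: 34 - 64 = -30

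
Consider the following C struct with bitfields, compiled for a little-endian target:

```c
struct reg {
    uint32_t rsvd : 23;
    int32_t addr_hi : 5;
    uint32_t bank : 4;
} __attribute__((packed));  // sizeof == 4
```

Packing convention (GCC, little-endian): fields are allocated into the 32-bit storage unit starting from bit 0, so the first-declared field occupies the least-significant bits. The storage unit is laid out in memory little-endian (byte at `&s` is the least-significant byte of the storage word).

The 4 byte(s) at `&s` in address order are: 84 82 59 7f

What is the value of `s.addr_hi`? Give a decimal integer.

[0]=0x84 [1]=0x82 [2]=0x59 [3]=0x7f (little-endian) → word 0x7f598284
rsvd:23 @ bit 0 → (0x7f598284>>0)&0x7fffff = 0x598284
addr_hi:5 @ bit 23 → (0x7f598284>>23)&0x1f = 0x1e  ←
bank:4 @ bit 28 → (0x7f598284>>28)&0xf = 0x7
addr_hi signed 5b, MSB=1: 30 - 32 = -2

-2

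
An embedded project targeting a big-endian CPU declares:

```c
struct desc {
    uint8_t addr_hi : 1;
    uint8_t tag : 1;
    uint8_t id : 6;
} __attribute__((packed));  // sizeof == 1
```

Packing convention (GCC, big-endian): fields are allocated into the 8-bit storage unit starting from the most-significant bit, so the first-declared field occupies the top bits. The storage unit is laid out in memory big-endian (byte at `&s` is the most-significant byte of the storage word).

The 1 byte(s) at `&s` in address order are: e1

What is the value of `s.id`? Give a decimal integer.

33

[0]=0xe1 (big-endian) → word 0xe1
addr_hi [7+:1] = (word>>7) & 0x1 = 1
tag [6+:1] = (word>>6) & 0x1 = 1
id [0+:6] = (word>>0) & 0x3f = 33  ←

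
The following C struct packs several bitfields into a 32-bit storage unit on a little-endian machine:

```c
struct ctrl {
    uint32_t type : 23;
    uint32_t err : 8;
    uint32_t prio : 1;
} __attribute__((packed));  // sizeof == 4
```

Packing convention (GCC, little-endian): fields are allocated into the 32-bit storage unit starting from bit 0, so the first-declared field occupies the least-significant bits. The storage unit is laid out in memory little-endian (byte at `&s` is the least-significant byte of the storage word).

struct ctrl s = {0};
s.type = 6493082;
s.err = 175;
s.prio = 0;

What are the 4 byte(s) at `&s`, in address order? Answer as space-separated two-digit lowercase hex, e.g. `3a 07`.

9a 13 e3 57

type:23 = 6493082 → 0x63139a << 0 → word 0x0063139a
err:8 = 175 → 0xaf << 23 → word 0x57e3139a
prio:1 = 0 → 0x0 << 31 → word 0x57e3139a
word = 0x57e3139a → little-endian bytes:
  [0]=0x9a  [1]=0x13  [2]=0xe3  [3]=0x57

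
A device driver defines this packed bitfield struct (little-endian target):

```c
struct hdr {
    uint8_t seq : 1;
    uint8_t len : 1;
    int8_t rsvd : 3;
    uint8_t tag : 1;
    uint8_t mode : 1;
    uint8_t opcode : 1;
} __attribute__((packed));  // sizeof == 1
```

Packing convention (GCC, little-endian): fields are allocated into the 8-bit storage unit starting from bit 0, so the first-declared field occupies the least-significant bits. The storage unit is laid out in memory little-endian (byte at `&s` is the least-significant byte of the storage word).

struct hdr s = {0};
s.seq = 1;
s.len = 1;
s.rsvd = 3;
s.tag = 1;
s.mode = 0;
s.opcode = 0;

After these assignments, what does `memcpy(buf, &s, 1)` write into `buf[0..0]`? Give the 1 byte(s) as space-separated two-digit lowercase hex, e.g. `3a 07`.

[0+:1] seq=1 & 0x1 = 0x1; word=0x01
[1+:1] len=1 & 0x1 = 0x1; word=0x03
[2+:3] rsvd=3 & 0x7 = 0x3; word=0x0f
[5+:1] tag=1 & 0x1 = 0x1; word=0x2f
[6+:1] mode=0 & 0x1 = 0x0; word=0x2f
[7+:1] opcode=0 & 0x1 = 0x0; word=0x2f
word = 0x2f → little-endian bytes:
  [0]=0x2f

2f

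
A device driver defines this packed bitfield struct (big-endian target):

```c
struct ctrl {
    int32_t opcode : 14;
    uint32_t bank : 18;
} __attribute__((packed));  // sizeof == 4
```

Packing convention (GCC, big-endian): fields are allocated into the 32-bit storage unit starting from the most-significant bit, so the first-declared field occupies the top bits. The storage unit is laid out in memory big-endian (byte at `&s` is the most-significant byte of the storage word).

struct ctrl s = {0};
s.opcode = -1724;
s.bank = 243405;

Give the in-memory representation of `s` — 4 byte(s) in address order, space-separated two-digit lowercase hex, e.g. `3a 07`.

e5 13 b6 cd

opcode:14 = -1724 → 0x3944 << 18 → word 0xe5100000
bank:18 = 243405 → 0x3b6cd << 0 → word 0xe513b6cd
word = 0xe513b6cd → big-endian bytes:
  [0]=0xe5  [1]=0x13  [2]=0xb6  [3]=0xcd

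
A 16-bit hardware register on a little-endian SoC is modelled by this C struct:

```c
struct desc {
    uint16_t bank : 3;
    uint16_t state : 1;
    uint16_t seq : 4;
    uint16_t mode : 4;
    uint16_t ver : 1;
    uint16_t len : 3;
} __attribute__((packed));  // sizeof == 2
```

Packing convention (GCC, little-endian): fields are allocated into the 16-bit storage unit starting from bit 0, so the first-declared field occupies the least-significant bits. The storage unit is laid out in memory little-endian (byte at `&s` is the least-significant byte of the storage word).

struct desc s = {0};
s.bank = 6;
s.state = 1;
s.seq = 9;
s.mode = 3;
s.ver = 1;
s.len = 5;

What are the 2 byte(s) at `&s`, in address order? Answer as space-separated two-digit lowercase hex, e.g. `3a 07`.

9e b3

[0+:3] bank=6 & 0x7 = 0x6; word=0x0006
[3+:1] state=1 & 0x1 = 0x1; word=0x000e
[4+:4] seq=9 & 0xf = 0x9; word=0x009e
[8+:4] mode=3 & 0xf = 0x3; word=0x039e
[12+:1] ver=1 & 0x1 = 0x1; word=0x139e
[13+:3] len=5 & 0x7 = 0x5; word=0xb39e
word = 0xb39e → little-endian bytes:
  [0]=0x9e  [1]=0xb3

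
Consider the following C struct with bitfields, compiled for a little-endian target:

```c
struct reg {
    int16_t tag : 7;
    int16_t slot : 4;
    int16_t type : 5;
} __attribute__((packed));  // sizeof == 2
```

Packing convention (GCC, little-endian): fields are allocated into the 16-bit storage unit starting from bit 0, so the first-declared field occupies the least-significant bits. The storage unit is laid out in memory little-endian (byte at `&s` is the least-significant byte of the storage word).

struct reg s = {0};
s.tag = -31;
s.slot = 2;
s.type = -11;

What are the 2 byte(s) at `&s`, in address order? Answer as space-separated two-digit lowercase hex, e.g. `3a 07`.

[0+:7] tag=-31 & 0x7f = 0x61; word=0x0061
[7+:4] slot=2 & 0xf = 0x2; word=0x0161
[11+:5] type=-11 & 0x1f = 0x15; word=0xa961
word = 0xa961 → little-endian bytes:
  [0]=0x61  [1]=0xa9

61 a9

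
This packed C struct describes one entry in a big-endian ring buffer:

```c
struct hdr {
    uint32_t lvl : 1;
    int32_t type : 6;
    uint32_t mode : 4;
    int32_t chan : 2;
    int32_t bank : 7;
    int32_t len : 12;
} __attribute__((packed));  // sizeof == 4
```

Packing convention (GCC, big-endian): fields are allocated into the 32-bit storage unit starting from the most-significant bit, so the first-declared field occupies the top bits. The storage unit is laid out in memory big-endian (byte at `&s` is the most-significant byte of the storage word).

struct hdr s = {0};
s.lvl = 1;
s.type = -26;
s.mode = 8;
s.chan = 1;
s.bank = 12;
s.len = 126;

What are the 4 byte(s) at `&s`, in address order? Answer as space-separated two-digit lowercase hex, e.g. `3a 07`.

[31+:1] lvl=1 & 0x1 = 0x1; word=0x80000000
[25+:6] type=-26 & 0x3f = 0x26; word=0xcc000000
[21+:4] mode=8 & 0xf = 0x8; word=0xcd000000
[19+:2] chan=1 & 0x3 = 0x1; word=0xcd080000
[12+:7] bank=12 & 0x7f = 0xc; word=0xcd08c000
[0+:12] len=126 & 0xfff = 0x7e; word=0xcd08c07e
word = 0xcd08c07e → big-endian bytes:
  [0]=0xcd  [1]=0x08  [2]=0xc0  [3]=0x7e

cd 08 c0 7e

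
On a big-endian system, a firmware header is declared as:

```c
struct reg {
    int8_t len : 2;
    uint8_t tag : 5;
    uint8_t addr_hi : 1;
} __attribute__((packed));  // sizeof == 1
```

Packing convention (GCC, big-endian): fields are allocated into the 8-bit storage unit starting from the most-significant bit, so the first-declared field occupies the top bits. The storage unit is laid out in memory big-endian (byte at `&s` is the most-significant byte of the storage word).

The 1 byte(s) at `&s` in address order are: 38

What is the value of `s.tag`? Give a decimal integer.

[0]=0x38 (big-endian) → word 0x38
len:2 @ bit 6 → (0x38>>6)&0x3 = 0x0
tag:5 @ bit 1 → (0x38>>1)&0x1f = 0x1c  ←
addr_hi:1 @ bit 0 → (0x38>>0)&0x1 = 0x0

28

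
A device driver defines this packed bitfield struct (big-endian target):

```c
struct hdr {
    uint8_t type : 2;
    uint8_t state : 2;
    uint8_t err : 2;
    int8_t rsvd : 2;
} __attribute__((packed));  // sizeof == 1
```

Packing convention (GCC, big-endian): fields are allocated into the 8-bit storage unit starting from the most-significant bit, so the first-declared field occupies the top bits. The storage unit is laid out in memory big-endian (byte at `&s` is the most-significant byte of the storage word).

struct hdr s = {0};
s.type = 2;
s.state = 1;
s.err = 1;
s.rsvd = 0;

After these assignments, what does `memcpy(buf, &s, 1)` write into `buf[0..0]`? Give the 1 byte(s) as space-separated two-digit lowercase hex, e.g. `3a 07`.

[6+:2] type=2 & 0x3 = 0x2; word=0x80
[4+:2] state=1 & 0x3 = 0x1; word=0x90
[2+:2] err=1 & 0x3 = 0x1; word=0x94
[0+:2] rsvd=0 & 0x3 = 0x0; word=0x94
word = 0x94 → big-endian bytes:
  [0]=0x94

94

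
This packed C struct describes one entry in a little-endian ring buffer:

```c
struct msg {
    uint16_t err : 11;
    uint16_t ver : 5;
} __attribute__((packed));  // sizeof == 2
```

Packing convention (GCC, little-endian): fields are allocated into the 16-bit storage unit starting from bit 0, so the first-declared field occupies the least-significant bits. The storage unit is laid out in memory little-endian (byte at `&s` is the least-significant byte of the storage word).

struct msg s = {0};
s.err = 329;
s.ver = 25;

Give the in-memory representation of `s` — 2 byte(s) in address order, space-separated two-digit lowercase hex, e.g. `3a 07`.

49 c9

err:11 = 329 → 0x149 << 0 → word 0x0149
ver:5 = 25 → 0x19 << 11 → word 0xc949
word = 0xc949 → little-endian bytes:
  [0]=0x49  [1]=0xc9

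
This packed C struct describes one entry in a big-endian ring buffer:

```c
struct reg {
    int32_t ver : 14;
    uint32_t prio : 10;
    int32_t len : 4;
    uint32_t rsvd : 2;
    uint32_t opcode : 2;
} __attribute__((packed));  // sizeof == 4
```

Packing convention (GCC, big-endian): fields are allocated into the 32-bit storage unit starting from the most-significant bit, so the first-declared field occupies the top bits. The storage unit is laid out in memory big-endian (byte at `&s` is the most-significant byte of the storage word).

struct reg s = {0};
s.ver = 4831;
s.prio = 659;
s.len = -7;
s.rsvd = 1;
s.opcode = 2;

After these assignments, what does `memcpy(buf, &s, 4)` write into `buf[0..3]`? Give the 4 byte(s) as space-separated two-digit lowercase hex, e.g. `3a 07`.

ver (14b) val=4831 bits=0x12df at bit 18: 0x4b7c0000
prio (10b) val=659 bits=0x293 at bit 8: 0x4b7e9300
len (4b) val=-7 bits=0x9 at bit 4: 0x4b7e9390
rsvd (2b) val=1 bits=0x1 at bit 2: 0x4b7e9394
opcode (2b) val=2 bits=0x2 at bit 0: 0x4b7e9396
word = 0x4b7e9396 → big-endian bytes:
  [0]=0x4b  [1]=0x7e  [2]=0x93  [3]=0x96

4b 7e 93 96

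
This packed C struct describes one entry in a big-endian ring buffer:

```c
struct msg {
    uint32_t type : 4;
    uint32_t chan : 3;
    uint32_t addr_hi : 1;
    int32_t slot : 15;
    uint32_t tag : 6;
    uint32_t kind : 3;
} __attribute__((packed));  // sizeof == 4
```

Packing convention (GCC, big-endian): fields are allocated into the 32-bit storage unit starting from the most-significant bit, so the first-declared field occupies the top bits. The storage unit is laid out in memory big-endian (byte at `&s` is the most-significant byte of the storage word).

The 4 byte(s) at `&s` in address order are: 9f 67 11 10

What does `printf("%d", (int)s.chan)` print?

7

[0]=0x9f [1]=0x67 [2]=0x11 [3]=0x10 (big-endian) → word 0x9f671110
type:4 @ bit 28 → (0x9f671110>>28)&0xf = 0x9
chan:3 @ bit 25 → (0x9f671110>>25)&0x7 = 0x7  ←
addr_hi:1 @ bit 24 → (0x9f671110>>24)&0x1 = 0x1
slot:15 @ bit 9 → (0x9f671110>>9)&0x7fff = 0x3388
tag:6 @ bit 3 → (0x9f671110>>3)&0x3f = 0x22
kind:3 @ bit 0 → (0x9f671110>>0)&0x7 = 0x0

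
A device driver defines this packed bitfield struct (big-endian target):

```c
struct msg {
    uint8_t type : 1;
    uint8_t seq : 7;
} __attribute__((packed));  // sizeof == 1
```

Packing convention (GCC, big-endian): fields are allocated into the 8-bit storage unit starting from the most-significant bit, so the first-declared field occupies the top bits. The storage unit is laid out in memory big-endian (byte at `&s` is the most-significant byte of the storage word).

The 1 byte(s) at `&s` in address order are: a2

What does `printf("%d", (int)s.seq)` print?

[0]=0xa2 (big-endian) → word 0xa2
type:1 @ bit 7 → (0xa2>>7)&0x1 = 0x1
seq:7 @ bit 0 → (0xa2>>0)&0x7f = 0x22  ←

34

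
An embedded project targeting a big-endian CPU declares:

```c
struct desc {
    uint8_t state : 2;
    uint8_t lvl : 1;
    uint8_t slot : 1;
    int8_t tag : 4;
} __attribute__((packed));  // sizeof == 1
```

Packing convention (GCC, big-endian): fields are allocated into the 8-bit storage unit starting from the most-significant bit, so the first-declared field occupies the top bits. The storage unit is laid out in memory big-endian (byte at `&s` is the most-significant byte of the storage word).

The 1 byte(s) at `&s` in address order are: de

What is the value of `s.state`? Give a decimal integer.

3

[0]=0xde (big-endian) → word 0xde
state:2 @ bit 6 → (0xde>>6)&0x3 = 0x3  ←
lvl:1 @ bit 5 → (0xde>>5)&0x1 = 0x0
slot:1 @ bit 4 → (0xde>>4)&0x1 = 0x1
tag:4 @ bit 0 → (0xde>>0)&0xf = 0xe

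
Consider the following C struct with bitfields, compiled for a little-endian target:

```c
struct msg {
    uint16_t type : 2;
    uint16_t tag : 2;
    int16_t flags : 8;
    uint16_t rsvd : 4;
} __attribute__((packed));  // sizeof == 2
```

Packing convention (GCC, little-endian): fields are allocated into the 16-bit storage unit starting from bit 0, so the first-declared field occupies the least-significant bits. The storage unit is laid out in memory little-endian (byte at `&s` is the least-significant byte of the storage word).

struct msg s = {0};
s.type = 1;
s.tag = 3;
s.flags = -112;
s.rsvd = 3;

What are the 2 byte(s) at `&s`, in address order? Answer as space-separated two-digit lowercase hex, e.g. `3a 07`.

type:2 = 1 → 0x1 << 0 → word 0x0001
tag:2 = 3 → 0x3 << 2 → word 0x000d
flags:8 = -112 → 0x90 << 4 → word 0x090d
rsvd:4 = 3 → 0x3 << 12 → word 0x390d
word = 0x390d → little-endian bytes:
  [0]=0x0d  [1]=0x39

0d 39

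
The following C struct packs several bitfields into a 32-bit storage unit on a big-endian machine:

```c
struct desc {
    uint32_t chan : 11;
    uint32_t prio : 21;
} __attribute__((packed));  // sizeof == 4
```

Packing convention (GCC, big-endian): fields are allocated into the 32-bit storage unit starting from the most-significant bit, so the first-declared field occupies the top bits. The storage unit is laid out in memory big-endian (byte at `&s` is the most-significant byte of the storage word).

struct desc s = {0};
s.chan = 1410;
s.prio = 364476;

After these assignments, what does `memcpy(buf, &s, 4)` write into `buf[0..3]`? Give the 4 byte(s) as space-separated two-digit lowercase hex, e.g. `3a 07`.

chan:11 = 1410 → 0x582 << 21 → word 0xb0400000
prio:21 = 364476 → 0x58fbc << 0 → word 0xb0458fbc
word = 0xb0458fbc → big-endian bytes:
  [0]=0xb0  [1]=0x45  [2]=0x8f  [3]=0xbc

b0 45 8f bc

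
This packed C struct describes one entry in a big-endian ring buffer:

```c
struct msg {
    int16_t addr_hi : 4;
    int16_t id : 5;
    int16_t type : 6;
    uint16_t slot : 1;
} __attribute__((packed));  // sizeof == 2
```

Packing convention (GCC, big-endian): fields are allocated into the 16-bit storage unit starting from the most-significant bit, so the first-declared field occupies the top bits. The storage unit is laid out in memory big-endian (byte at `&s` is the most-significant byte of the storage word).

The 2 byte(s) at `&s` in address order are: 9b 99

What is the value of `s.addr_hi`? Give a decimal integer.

[0]=0x9b [1]=0x99 (big-endian) → word 0x9b99
addr_hi [12+:4] = (word>>12) & 0xf = 9  ←
id [7+:5] = (word>>7) & 0x1f = 23
type [1+:6] = (word>>1) & 0x3f = 12
slot [0+:1] = (word>>0) & 0x1 = 1
addr_hi signed 4b, MSB=1: 9 - 16 = -7

-7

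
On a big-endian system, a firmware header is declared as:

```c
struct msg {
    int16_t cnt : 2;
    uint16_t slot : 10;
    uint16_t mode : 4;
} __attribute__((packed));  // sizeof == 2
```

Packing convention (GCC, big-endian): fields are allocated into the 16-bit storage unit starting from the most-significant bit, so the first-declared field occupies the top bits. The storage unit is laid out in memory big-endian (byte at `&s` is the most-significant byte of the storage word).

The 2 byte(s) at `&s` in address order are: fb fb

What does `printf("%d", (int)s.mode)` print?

11

[0]=0xfb [1]=0xfb (big-endian) → word 0xfbfb
cnt:2 @ bit 14 → (0xfbfb>>14)&0x3 = 0x3
slot:10 @ bit 4 → (0xfbfb>>4)&0x3ff = 0x3bf
mode:4 @ bit 0 → (0xfbfb>>0)&0xf = 0xb  ←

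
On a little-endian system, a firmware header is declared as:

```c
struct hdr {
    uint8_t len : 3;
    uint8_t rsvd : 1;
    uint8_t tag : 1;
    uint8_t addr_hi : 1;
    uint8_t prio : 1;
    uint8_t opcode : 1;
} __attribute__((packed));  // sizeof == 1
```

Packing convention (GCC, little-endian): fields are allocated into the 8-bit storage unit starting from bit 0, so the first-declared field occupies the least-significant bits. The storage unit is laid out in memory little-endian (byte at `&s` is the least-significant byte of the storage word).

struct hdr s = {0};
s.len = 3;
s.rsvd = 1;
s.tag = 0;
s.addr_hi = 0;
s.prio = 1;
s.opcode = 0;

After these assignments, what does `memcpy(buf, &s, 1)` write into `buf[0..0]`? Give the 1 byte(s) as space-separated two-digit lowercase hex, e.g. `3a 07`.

[0+:3] len=3 & 0x7 = 0x3; word=0x03
[3+:1] rsvd=1 & 0x1 = 0x1; word=0x0b
[4+:1] tag=0 & 0x1 = 0x0; word=0x0b
[5+:1] addr_hi=0 & 0x1 = 0x0; word=0x0b
[6+:1] prio=1 & 0x1 = 0x1; word=0x4b
[7+:1] opcode=0 & 0x1 = 0x0; word=0x4b
word = 0x4b → little-endian bytes:
  [0]=0x4b

4b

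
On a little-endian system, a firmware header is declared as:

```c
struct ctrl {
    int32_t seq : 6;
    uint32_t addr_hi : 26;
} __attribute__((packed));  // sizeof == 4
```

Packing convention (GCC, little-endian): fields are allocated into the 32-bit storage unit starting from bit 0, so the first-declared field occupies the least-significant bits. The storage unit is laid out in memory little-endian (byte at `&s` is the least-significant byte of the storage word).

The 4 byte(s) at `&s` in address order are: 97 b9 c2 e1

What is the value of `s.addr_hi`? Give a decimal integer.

[0]=0x97 [1]=0xb9 [2]=0xc2 [3]=0xe1 (little-endian) → word 0xe1c2b997
seq [0+:6] = (word>>0) & 0x3f = 23
addr_hi [6+:26] = (word>>6) & 0x3ffffff = 59181798  ←

59181798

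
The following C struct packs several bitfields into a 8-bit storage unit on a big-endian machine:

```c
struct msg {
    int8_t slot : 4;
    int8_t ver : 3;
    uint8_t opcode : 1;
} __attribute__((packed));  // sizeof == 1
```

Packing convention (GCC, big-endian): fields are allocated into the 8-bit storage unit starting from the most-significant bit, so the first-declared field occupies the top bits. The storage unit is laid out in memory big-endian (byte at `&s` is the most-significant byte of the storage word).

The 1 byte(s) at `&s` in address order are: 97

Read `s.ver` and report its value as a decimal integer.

3

[0]=0x97 (big-endian) → word 0x97
slot:4 @ bit 4 → (0x97>>4)&0xf = 0x9
ver:3 @ bit 1 → (0x97>>1)&0x7 = 0x3  ←
opcode:1 @ bit 0 → (0x97>>0)&0x1 = 0x1
ver signed 3b, MSB=0: value = 3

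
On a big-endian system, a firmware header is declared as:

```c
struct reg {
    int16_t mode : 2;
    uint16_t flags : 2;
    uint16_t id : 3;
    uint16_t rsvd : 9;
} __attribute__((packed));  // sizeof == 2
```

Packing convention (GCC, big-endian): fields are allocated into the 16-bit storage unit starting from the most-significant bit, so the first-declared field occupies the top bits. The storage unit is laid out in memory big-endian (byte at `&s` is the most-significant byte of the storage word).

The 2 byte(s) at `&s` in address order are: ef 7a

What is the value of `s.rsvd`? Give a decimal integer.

378

[0]=0xef [1]=0x7a (big-endian) → word 0xef7a
mode [14+:2] = (word>>14) & 0x3 = 3
flags [12+:2] = (word>>12) & 0x3 = 2
id [9+:3] = (word>>9) & 0x7 = 7
rsvd [0+:9] = (word>>0) & 0x1ff = 378  ←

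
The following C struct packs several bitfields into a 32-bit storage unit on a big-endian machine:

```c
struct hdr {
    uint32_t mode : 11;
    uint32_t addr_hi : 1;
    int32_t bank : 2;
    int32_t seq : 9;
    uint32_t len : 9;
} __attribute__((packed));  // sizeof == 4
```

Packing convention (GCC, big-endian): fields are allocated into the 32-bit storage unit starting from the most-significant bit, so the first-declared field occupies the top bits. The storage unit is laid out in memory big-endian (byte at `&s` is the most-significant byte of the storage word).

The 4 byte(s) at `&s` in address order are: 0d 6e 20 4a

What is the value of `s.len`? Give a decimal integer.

[0]=0x0d [1]=0x6e [2]=0x20 [3]=0x4a (big-endian) → word 0x0d6e204a
mode [21+:11] = (word>>21) & 0x7ff = 107
addr_hi [20+:1] = (word>>20) & 0x1 = 0
bank [18+:2] = (word>>18) & 0x3 = 3
seq [9+:9] = (word>>9) & 0x1ff = 272
len [0+:9] = (word>>0) & 0x1ff = 74  ←

74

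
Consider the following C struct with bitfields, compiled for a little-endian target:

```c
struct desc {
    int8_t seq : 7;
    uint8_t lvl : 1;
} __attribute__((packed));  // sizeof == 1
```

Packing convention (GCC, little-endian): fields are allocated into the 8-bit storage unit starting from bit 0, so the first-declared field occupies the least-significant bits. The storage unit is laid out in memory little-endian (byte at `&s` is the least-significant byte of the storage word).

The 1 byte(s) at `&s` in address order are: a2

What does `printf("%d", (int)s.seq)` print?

34

[0]=0xa2 (little-endian) → word 0xa2
seq [0+:7] = (word>>0) & 0x7f = 34  ←
lvl [7+:1] = (word>>7) & 0x1 = 1
seq signed 7b, MSB=0: value = 34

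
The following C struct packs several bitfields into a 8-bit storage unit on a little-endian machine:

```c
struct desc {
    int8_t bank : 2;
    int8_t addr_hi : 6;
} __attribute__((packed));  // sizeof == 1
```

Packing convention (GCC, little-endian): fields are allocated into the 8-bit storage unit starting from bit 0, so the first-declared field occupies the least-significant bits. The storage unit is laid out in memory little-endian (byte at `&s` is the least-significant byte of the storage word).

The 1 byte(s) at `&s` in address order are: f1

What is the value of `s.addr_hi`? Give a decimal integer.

[0]=0xf1 (little-endian) → word 0xf1
bank [0+:2] = (word>>0) & 0x3 = 1
addr_hi [2+:6] = (word>>2) & 0x3f = 60  ←
addr_hi signed 6b, MSB=1: 60 - 64 = -4

-4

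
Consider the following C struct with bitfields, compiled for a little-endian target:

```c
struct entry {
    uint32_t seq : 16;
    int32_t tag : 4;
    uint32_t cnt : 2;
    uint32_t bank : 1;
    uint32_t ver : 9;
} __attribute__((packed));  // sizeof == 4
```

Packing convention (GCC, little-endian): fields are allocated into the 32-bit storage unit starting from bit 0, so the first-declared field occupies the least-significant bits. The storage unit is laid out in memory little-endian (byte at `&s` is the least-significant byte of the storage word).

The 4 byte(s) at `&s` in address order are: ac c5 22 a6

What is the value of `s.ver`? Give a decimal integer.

[0]=0xac [1]=0xc5 [2]=0x22 [3]=0xa6 (little-endian) → word 0xa622c5ac
seq:16 @ bit 0 → (0xa622c5ac>>0)&0xffff = 0xc5ac
tag:4 @ bit 16 → (0xa622c5ac>>16)&0xf = 0x2
cnt:2 @ bit 20 → (0xa622c5ac>>20)&0x3 = 0x2
bank:1 @ bit 22 → (0xa622c5ac>>22)&0x1 = 0x0
ver:9 @ bit 23 → (0xa622c5ac>>23)&0x1ff = 0x14c  ←

332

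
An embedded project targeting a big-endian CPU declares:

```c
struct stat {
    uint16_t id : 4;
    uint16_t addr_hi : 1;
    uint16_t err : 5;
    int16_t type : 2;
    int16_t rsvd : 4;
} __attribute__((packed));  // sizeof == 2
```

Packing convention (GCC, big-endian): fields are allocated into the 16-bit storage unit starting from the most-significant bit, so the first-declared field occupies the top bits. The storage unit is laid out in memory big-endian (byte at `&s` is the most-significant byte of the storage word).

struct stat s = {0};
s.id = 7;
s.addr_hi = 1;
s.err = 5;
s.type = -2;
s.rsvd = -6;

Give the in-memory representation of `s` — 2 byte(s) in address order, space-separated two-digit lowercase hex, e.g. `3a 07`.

79 6a

[12+:4] id=7 & 0xf = 0x7; word=0x7000
[11+:1] addr_hi=1 & 0x1 = 0x1; word=0x7800
[6+:5] err=5 & 0x1f = 0x5; word=0x7940
[4+:2] type=-2 & 0x3 = 0x2; word=0x7960
[0+:4] rsvd=-6 & 0xf = 0xa; word=0x796a
word = 0x796a → big-endian bytes:
  [0]=0x79  [1]=0x6a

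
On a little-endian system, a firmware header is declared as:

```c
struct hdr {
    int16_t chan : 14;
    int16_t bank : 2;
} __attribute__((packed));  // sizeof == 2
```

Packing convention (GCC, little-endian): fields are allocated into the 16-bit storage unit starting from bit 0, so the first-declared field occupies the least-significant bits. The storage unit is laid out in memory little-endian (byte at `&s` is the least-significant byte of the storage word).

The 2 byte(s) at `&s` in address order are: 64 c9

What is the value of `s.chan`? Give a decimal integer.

2404

[0]=0x64 [1]=0xc9 (little-endian) → word 0xc964
chan [0+:14] = (word>>0) & 0x3fff = 2404  ←
bank [14+:2] = (word>>14) & 0x3 = 3
chan signed 14b, MSB=0: value = 2404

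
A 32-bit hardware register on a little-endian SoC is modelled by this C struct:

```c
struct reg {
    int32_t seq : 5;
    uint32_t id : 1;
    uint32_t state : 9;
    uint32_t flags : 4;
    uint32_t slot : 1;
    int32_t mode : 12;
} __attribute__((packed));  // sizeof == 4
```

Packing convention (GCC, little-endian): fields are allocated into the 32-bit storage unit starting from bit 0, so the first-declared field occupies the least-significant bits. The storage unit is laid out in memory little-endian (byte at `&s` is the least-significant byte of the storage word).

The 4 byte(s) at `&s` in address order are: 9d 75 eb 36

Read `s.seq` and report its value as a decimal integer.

[0]=0x9d [1]=0x75 [2]=0xeb [3]=0x36 (little-endian) → word 0x36eb759d
seq [0+:5] = (word>>0) & 0x1f = 29  ←
id [5+:1] = (word>>5) & 0x1 = 0
state [6+:9] = (word>>6) & 0x1ff = 470
flags [15+:4] = (word>>15) & 0xf = 6
slot [19+:1] = (word>>19) & 0x1 = 1
mode [20+:12] = (word>>20) & 0xfff = 878
seq signed 5b, MSB=1: 29 - 32 = -3

-3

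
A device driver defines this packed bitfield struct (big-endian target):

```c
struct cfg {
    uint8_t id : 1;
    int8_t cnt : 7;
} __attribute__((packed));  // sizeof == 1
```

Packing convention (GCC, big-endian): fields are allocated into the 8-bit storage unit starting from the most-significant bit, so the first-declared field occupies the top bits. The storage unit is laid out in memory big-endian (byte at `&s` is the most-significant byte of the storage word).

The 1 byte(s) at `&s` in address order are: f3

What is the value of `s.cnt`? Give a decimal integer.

-13

[0]=0xf3 (big-endian) → word 0xf3
id [7+:1] = (word>>7) & 0x1 = 1
cnt [0+:7] = (word>>0) & 0x7f = 115  ←
cnt signed 7b, MSB=1: 115 - 128 = -13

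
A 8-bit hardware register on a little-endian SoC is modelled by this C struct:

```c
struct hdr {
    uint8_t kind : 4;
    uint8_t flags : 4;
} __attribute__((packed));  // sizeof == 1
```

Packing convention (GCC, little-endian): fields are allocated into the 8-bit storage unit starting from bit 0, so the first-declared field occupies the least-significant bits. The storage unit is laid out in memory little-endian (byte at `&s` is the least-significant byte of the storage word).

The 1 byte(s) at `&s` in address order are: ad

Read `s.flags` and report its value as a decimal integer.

10

[0]=0xad (little-endian) → word 0xad
kind:4 @ bit 0 → (0xad>>0)&0xf = 0xd
flags:4 @ bit 4 → (0xad>>4)&0xf = 0xa  ←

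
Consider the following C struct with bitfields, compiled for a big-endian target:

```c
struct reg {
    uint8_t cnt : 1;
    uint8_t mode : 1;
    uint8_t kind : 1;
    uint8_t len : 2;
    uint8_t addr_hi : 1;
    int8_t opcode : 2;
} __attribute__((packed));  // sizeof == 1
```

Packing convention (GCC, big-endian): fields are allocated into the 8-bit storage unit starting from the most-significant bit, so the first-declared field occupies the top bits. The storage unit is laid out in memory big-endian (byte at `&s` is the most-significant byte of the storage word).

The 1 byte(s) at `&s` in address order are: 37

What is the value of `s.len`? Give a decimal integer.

2

[0]=0x37 (big-endian) → word 0x37
cnt [7+:1] = (word>>7) & 0x1 = 0
mode [6+:1] = (word>>6) & 0x1 = 0
kind [5+:1] = (word>>5) & 0x1 = 1
len [3+:2] = (word>>3) & 0x3 = 2  ←
addr_hi [2+:1] = (word>>2) & 0x1 = 1
opcode [0+:2] = (word>>0) & 0x3 = 3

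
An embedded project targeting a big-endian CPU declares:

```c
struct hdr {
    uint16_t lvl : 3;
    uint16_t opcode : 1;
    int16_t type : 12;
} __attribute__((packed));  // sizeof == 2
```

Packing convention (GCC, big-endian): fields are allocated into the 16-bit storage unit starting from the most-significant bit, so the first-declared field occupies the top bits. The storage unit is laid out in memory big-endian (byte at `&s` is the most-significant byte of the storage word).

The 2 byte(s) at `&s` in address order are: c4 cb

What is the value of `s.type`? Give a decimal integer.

1227

[0]=0xc4 [1]=0xcb (big-endian) → word 0xc4cb
lvl [13+:3] = (word>>13) & 0x7 = 6
opcode [12+:1] = (word>>12) & 0x1 = 0
type [0+:12] = (word>>0) & 0xfff = 1227  ←
type signed 12b, MSB=0: value = 1227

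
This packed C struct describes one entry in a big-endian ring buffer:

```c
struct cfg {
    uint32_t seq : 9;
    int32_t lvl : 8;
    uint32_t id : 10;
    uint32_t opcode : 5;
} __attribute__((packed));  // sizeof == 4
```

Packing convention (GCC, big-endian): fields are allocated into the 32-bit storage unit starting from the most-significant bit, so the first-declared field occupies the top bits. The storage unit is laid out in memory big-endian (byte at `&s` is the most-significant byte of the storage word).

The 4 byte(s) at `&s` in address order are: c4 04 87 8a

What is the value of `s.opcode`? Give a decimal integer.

[0]=0xc4 [1]=0x04 [2]=0x87 [3]=0x8a (big-endian) → word 0xc404878a
seq:9 @ bit 23 → (0xc404878a>>23)&0x1ff = 0x188
lvl:8 @ bit 15 → (0xc404878a>>15)&0xff = 0x9
id:10 @ bit 5 → (0xc404878a>>5)&0x3ff = 0x3c
opcode:5 @ bit 0 → (0xc404878a>>0)&0x1f = 0xa  ←

10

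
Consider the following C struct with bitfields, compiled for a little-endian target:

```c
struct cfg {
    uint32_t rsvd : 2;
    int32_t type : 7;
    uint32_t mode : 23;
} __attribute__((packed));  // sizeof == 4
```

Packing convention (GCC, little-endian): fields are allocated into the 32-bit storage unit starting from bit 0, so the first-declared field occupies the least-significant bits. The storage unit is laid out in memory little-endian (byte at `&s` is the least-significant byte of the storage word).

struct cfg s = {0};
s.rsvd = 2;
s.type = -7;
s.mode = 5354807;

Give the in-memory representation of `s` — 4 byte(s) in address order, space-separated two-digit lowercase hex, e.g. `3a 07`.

rsvd (2b) val=2 bits=0x2 at bit 0: 0x00000002
type (7b) val=-7 bits=0x79 at bit 2: 0x000001e6
mode (23b) val=5354807 bits=0x51b537 at bit 9: 0xa36a6fe6
word = 0xa36a6fe6 → little-endian bytes:
  [0]=0xe6  [1]=0x6f  [2]=0x6a  [3]=0xa3

e6 6f 6a a3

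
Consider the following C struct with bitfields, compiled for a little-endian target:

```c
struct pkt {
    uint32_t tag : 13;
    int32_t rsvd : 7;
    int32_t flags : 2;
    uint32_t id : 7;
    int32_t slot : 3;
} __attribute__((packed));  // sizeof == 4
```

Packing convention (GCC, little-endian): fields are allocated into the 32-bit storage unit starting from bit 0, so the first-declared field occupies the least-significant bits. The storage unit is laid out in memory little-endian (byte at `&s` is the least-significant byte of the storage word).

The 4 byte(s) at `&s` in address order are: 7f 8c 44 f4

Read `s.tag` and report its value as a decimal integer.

3199

[0]=0x7f [1]=0x8c [2]=0x44 [3]=0xf4 (little-endian) → word 0xf4448c7f
tag [0+:13] = (word>>0) & 0x1fff = 3199  ←
rsvd [13+:7] = (word>>13) & 0x7f = 36
flags [20+:2] = (word>>20) & 0x3 = 0
id [22+:7] = (word>>22) & 0x7f = 81
slot [29+:3] = (word>>29) & 0x7 = 7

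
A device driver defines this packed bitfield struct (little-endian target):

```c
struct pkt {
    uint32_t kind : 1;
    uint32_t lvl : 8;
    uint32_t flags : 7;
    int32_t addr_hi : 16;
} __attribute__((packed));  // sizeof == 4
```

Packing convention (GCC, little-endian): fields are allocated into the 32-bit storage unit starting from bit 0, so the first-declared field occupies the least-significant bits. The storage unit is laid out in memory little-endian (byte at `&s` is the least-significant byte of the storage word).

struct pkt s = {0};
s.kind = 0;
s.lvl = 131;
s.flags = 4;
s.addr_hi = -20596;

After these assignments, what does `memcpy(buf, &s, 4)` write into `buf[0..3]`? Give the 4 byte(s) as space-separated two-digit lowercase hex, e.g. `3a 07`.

06 09 8c af

kind:1 = 0 → 0x0 << 0 → word 0x00000000
lvl:8 = 131 → 0x83 << 1 → word 0x00000106
flags:7 = 4 → 0x4 << 9 → word 0x00000906
addr_hi:16 = -20596 → 0xaf8c << 16 → word 0xaf8c0906
word = 0xaf8c0906 → little-endian bytes:
  [0]=0x06  [1]=0x09  [2]=0x8c  [3]=0xaf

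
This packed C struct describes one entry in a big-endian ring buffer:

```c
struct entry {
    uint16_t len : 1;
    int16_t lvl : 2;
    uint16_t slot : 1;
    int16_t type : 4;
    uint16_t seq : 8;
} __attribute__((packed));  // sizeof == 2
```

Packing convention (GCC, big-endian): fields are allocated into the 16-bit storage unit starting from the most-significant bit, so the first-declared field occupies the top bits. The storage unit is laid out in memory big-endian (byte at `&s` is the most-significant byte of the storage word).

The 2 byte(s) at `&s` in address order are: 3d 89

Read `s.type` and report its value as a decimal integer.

[0]=0x3d [1]=0x89 (big-endian) → word 0x3d89
len [15+:1] = (word>>15) & 0x1 = 0
lvl [13+:2] = (word>>13) & 0x3 = 1
slot [12+:1] = (word>>12) & 0x1 = 1
type [8+:4] = (word>>8) & 0xf = 13  ←
seq [0+:8] = (word>>0) & 0xff = 137
type signed 4b, MSB=1: 13 - 16 = -3

-3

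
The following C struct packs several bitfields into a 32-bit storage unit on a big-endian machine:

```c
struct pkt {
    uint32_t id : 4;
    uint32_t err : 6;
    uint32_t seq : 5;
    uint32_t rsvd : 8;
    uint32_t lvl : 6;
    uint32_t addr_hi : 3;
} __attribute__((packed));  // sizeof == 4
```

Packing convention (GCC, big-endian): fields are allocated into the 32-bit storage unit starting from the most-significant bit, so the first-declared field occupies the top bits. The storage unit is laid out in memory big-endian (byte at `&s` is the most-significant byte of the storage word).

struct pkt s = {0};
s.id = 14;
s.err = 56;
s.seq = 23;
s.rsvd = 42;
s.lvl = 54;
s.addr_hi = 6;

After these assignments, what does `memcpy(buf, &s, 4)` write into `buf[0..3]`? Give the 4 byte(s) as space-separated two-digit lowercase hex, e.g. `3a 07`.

[28+:4] id=14 & 0xf = 0xe; word=0xe0000000
[22+:6] err=56 & 0x3f = 0x38; word=0xee000000
[17+:5] seq=23 & 0x1f = 0x17; word=0xee2e0000
[9+:8] rsvd=42 & 0xff = 0x2a; word=0xee2e5400
[3+:6] lvl=54 & 0x3f = 0x36; word=0xee2e55b0
[0+:3] addr_hi=6 & 0x7 = 0x6; word=0xee2e55b6
word = 0xee2e55b6 → big-endian bytes:
  [0]=0xee  [1]=0x2e  [2]=0x55  [3]=0xb6

ee 2e 55 b6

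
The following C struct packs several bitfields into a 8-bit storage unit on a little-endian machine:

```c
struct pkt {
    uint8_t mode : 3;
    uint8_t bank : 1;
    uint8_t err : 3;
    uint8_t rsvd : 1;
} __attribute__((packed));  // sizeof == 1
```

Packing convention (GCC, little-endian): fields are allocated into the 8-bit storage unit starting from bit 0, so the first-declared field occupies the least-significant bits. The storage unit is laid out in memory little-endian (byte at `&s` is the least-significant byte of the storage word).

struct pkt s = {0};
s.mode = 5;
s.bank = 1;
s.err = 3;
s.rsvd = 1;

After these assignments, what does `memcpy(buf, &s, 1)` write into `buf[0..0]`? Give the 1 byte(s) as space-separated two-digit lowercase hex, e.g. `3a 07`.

bd

[0+:3] mode=5 & 0x7 = 0x5; word=0x05
[3+:1] bank=1 & 0x1 = 0x1; word=0x0d
[4+:3] err=3 & 0x7 = 0x3; word=0x3d
[7+:1] rsvd=1 & 0x1 = 0x1; word=0xbd
word = 0xbd → little-endian bytes:
  [0]=0xbd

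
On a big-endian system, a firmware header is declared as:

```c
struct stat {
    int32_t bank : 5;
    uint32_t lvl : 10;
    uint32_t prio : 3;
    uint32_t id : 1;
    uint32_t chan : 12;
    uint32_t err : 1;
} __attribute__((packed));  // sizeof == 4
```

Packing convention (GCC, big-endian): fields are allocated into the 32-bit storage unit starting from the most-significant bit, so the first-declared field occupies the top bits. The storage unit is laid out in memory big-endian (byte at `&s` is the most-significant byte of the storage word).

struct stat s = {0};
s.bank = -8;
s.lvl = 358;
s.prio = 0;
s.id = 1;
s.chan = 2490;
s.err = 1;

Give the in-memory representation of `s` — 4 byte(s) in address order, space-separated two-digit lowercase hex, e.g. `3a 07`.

bank:5 = -8 → 0x18 << 27 → word 0xc0000000
lvl:10 = 358 → 0x166 << 17 → word 0xc2cc0000
prio:3 = 0 → 0x0 << 14 → word 0xc2cc0000
id:1 = 1 → 0x1 << 13 → word 0xc2cc2000
chan:12 = 2490 → 0x9ba << 1 → word 0xc2cc3374
err:1 = 1 → 0x1 << 0 → word 0xc2cc3375
word = 0xc2cc3375 → big-endian bytes:
  [0]=0xc2  [1]=0xcc  [2]=0x33  [3]=0x75

c2 cc 33 75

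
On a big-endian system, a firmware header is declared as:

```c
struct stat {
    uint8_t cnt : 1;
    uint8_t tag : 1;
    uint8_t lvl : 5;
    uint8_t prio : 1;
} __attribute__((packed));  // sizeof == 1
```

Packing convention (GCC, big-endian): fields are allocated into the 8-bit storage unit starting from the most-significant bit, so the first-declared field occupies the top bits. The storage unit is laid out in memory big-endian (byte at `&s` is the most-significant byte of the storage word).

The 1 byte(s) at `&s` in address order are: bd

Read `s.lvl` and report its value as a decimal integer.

[0]=0xbd (big-endian) → word 0xbd
cnt [7+:1] = (word>>7) & 0x1 = 1
tag [6+:1] = (word>>6) & 0x1 = 0
lvl [1+:5] = (word>>1) & 0x1f = 30  ←
prio [0+:1] = (word>>0) & 0x1 = 1

30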